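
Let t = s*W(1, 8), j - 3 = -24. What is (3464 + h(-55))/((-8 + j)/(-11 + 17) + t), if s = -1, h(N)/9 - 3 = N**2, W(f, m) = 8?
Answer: -26328/11 ≈ -2393.5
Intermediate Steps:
j = -21 (j = 3 - 24 = -21)
h(N) = 27 + 9*N**2
t = -8 (t = -1*8 = -8)
(3464 + h(-55))/((-8 + j)/(-11 + 17) + t) = (3464 + (27 + 9*(-55)**2))/((-8 - 21)/(-11 + 17) - 8) = (3464 + (27 + 9*3025))/(-29/6 - 8) = (3464 + (27 + 27225))/((1/6)*(-29) - 8) = (3464 + 27252)/(-29/6 - 8) = 30716/(-77/6) = 30716*(-6/77) = -26328/11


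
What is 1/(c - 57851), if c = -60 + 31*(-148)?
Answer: -1/62499 ≈ -1.6000e-5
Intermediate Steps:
c = -4648 (c = -60 - 4588 = -4648)
1/(c - 57851) = 1/(-4648 - 57851) = 1/(-62499) = -1/62499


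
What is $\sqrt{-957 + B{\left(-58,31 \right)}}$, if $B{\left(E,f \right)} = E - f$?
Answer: $i \sqrt{1046} \approx 32.342 i$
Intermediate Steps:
$\sqrt{-957 + B{\left(-58,31 \right)}} = \sqrt{-957 - 89} = \sqrt{-1046} = i \sqrt{1046}$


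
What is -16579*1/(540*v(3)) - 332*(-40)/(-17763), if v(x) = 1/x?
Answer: -98961059/1065780 ≈ -92.853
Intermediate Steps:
-16579*1/(540*v(3)) - 332*(-40)/(-17763) = -16579/(-20*(-27)/3) - 332*(-40)/(-17763) = -16579/(540*(⅓)) + 13280*(-1/17763) = -16579/180 - 13280/17763 = -98961059/1065780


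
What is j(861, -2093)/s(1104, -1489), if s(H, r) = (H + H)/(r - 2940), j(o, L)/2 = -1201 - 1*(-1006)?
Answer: 287885/368 ≈ 782.30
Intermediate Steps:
j(o, L) = -390 (j(o, L) = 2*(-1201 - 1*(-1006)) = 2*(-1201 + 1006) = 2*(-195) = -390)
s(H, r) = 2*H/(-2940 + r) (s(H, r) = (2*H)/(-2940 + r) = 2*H/(-2940 + r))
j(861, -2093)/s(1104, -1489) = -390/(2*1104/(-2940 - 1489)) = -390/(2*1104/(-4429)) = -390/(2*1104*(-1/4429)) = -390/(-2208/4429) = -390*(-4429/2208) = 287885/368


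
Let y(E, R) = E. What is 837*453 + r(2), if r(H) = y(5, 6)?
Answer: 379166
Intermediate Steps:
r(H) = 5
837*453 + r(2) = 837*453 + 5 = 379161 + 5 = 379166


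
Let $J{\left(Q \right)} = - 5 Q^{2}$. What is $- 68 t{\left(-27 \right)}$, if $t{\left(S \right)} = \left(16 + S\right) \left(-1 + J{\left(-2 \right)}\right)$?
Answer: $-15708$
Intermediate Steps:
$t{\left(S \right)} = -336 - 21 S$ ($t{\left(S \right)} = \left(16 + S\right) \left(-1 - 5 \left(-2\right)^{2}\right) = \left(16 + S\right) \left(-1 - 20\right) = \left(16 + S\right) \left(-21\right) = -336 - 21 S$)
$- 68 t{\left(-27 \right)} = - 68 \left(-336 - -567\right) = - 68 \left(-336 + 567\right) = \left(-68\right) 231 = -15708$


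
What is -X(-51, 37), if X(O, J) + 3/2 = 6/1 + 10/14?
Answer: -73/14 ≈ -5.2143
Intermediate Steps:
X(O, J) = 73/14 (X(O, J) = -3/2 + (6/1 + 10/14) = -3/2 + (6*1 + 10*(1/14)) = -3/2 + (6 + 5/7) = -3/2 + 47/7 = 73/14)
-X(-51, 37) = -1*73/14 = -73/14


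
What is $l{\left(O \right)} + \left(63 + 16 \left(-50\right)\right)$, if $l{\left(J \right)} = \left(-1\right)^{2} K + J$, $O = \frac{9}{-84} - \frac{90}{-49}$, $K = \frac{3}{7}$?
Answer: $- \frac{144029}{196} \approx -734.84$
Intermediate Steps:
$K = \frac{3}{7}$ ($K = 3 \cdot \frac{1}{7} = \frac{3}{7} \approx 0.42857$)
$O = \frac{339}{196}$ ($O = 9 \left(- \frac{1}{84}\right) - - \frac{90}{49} = - \frac{3}{28} + \frac{90}{49} = \frac{339}{196} \approx 1.7296$)
$l{\left(J \right)} = \frac{3}{7} + J$ ($l{\left(J \right)} = \left(-1\right)^{2} \cdot \frac{3}{7} + J = 1 \cdot \frac{3}{7} + J = \frac{3}{7} + J$)
$l{\left(O \right)} + \left(63 + 16 \left(-50\right)\right) = \left(\frac{3}{7} + \frac{339}{196}\right) + \left(63 + 16 \left(-50\right)\right) = \frac{423}{196} + \left(63 - 800\right) = \frac{423}{196} - 737 = - \frac{144029}{196}$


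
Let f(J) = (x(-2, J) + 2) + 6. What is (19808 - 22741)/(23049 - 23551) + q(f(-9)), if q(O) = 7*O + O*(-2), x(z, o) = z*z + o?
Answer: 10463/502 ≈ 20.843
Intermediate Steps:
x(z, o) = o + z**2 (x(z, o) = z**2 + o = o + z**2)
f(J) = 12 + J (f(J) = ((J + (-2)**2) + 2) + 6 = ((J + 4) + 2) + 6 = ((4 + J) + 2) + 6 = (6 + J) + 6 = 12 + J)
q(O) = 5*O (q(O) = 7*O - 2*O = 5*O)
(19808 - 22741)/(23049 - 23551) + q(f(-9)) = (19808 - 22741)/(23049 - 23551) + 5*(12 - 9) = -2933/(-502) + 5*3 = -2933*(-1/502) + 15 = 2933/502 + 15 = 10463/502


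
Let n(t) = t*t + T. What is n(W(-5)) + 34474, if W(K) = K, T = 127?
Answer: 34626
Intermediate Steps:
n(t) = 127 + t² (n(t) = t*t + 127 = t² + 127 = 127 + t²)
n(W(-5)) + 34474 = (127 + (-5)²) + 34474 = (127 + 25) + 34474 = 152 + 34474 = 34626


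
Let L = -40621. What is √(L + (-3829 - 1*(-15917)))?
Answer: I*√28533 ≈ 168.92*I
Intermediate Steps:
√(L + (-3829 - 1*(-15917))) = √(-40621 + (-3829 - 1*(-15917))) = √(-40621 + (-3829 + 15917)) = √(-40621 + 12088) = √(-28533) = I*√28533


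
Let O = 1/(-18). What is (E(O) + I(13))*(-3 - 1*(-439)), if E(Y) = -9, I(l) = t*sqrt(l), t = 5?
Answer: -3924 + 2180*sqrt(13) ≈ 3936.1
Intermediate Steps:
O = -1/18 (O = 1*(-1/18) = -1/18 ≈ -0.055556)
I(l) = 5*sqrt(l)
(E(O) + I(13))*(-3 - 1*(-439)) = (-9 + 5*sqrt(13))*(-3 - 1*(-439)) = (-9 + 5*sqrt(13))*(-3 + 439) = (-9 + 5*sqrt(13))*436 = -3924 + 2180*sqrt(13)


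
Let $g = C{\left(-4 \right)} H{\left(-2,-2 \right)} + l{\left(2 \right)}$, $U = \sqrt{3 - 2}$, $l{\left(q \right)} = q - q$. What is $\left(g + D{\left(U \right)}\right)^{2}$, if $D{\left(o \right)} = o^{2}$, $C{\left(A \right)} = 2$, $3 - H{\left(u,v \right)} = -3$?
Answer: $169$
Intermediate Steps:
$H{\left(u,v \right)} = 6$ ($H{\left(u,v \right)} = 3 - -3 = 3 + 3 = 6$)
$l{\left(q \right)} = 0$
$U = 1$ ($U = \sqrt{1} = 1$)
$g = 12$ ($g = 2 \cdot 6 + 0 = 12 + 0 = 12$)
$\left(g + D{\left(U \right)}\right)^{2} = \left(12 + 1^{2}\right)^{2} = \left(12 + 1\right)^{2} = 13^{2} = 169$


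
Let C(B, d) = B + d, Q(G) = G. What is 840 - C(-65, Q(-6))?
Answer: 911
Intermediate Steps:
840 - C(-65, Q(-6)) = 840 - (-65 - 6) = 840 - 1*(-71) = 840 + 71 = 911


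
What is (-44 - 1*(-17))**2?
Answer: 729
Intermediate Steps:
(-44 - 1*(-17))**2 = (-44 + 17)**2 = (-27)**2 = 729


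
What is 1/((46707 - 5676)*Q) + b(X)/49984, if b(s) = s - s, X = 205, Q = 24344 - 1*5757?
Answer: 1/762643197 ≈ 1.3112e-9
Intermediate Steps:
Q = 18587 (Q = 24344 - 5757 = 18587)
b(s) = 0
1/((46707 - 5676)*Q) + b(X)/49984 = 1/((46707 - 5676)*18587) + 0/49984 = (1/18587)/41031 + 0*(1/49984) = (1/41031)*(1/18587) + 0 = 1/762643197 + 0 = 1/762643197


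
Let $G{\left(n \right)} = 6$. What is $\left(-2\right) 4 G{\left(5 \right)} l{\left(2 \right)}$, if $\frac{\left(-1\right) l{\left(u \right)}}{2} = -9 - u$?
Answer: $-1056$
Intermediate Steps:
$l{\left(u \right)} = 18 + 2 u$ ($l{\left(u \right)} = - 2 \left(-9 - u\right) = 18 + 2 u$)
$\left(-2\right) 4 G{\left(5 \right)} l{\left(2 \right)} = \left(-2\right) 4 \cdot 6 \left(18 + 2 \cdot 2\right) = \left(-8\right) 6 \left(18 + 4\right) = \left(-48\right) 22 = -1056$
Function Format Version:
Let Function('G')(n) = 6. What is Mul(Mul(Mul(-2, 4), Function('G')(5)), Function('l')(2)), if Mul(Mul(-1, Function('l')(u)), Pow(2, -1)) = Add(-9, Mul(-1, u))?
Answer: -1056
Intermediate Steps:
Function('l')(u) = Add(18, Mul(2, u)) (Function('l')(u) = Mul(-2, Add(-9, Mul(-1, u))) = Add(18, Mul(2, u)))
Mul(Mul(Mul(-2, 4), Function('G')(5)), Function('l')(2)) = Mul(Mul(Mul(-2, 4), 6), Add(18, Mul(2, 2))) = Mul(Mul(-8, 6), Add(18, 4)) = Mul(-48, 22) = -1056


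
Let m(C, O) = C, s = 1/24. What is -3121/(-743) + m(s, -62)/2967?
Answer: 222240911/52907544 ≈ 4.2006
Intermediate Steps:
s = 1/24 ≈ 0.041667
-3121/(-743) + m(s, -62)/2967 = -3121/(-743) + (1/24)/2967 = -3121*(-1/743) + (1/24)*(1/2967) = 3121/743 + 1/71208 = 222240911/52907544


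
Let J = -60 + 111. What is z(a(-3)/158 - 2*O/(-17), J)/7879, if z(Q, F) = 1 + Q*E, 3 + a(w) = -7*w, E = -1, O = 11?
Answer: -548/10581497 ≈ -5.1789e-5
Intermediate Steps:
a(w) = -3 - 7*w
J = 51
z(Q, F) = 1 - Q (z(Q, F) = 1 + Q*(-1) = 1 - Q)
z(a(-3)/158 - 2*O/(-17), J)/7879 = (1 - ((-3 - 7*(-3))/158 - 2*11/(-17)))/7879 = (1 - ((-3 + 21)*(1/158) - 22*(-1/17)))*(1/7879) = (1 - (18*(1/158) + 22/17))*(1/7879) = (1 - (9/79 + 22/17))*(1/7879) = (1 - 1*1891/1343)*(1/7879) = (1 - 1891/1343)*(1/7879) = -548/1343*1/7879 = -548/10581497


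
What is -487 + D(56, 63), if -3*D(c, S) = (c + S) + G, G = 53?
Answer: -1633/3 ≈ -544.33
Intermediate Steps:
D(c, S) = -53/3 - S/3 - c/3 (D(c, S) = -((c + S) + 53)/3 = -((S + c) + 53)/3 = -(53 + S + c)/3 = -53/3 - S/3 - c/3)
-487 + D(56, 63) = -487 + (-53/3 - ⅓*63 - ⅓*56) = -487 + (-53/3 - 21 - 56/3) = -487 - 172/3 = -1633/3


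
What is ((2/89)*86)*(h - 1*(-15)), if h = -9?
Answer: 1032/89 ≈ 11.596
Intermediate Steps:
((2/89)*86)*(h - 1*(-15)) = ((2/89)*86)*(-9 - 1*(-15)) = ((2*(1/89))*86)*(-9 + 15) = ((2/89)*86)*6 = (172/89)*6 = 1032/89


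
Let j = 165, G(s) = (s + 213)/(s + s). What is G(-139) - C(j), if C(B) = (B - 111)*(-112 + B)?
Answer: -397855/139 ≈ -2862.3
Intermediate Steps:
G(s) = (213 + s)/(2*s) (G(s) = (213 + s)/((2*s)) = (213 + s)*(1/(2*s)) = (213 + s)/(2*s))
C(B) = (-112 + B)*(-111 + B) (C(B) = (-111 + B)*(-112 + B) = (-112 + B)*(-111 + B))
G(-139) - C(j) = (½)*(213 - 139)/(-139) - (12432 + 165² - 223*165) = (½)*(-1/139)*74 - (12432 + 27225 - 36795) = -37/139 - 1*2862 = -37/139 - 2862 = -397855/139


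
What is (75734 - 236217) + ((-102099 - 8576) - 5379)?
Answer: -276537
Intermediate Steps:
(75734 - 236217) + ((-102099 - 8576) - 5379) = -160483 + (-110675 - 5379) = -160483 - 116054 = -276537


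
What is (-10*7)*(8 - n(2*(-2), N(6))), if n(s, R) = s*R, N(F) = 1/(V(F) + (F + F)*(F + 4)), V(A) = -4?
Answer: -16310/29 ≈ -562.41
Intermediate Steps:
N(F) = 1/(-4 + 2*F*(4 + F)) (N(F) = 1/(-4 + (F + F)*(F + 4)) = 1/(-4 + (2*F)*(4 + F)) = 1/(-4 + 2*F*(4 + F)))
n(s, R) = R*s
(-10*7)*(8 - n(2*(-2), N(6))) = (-10*7)*(8 - 1/(2*(-2 + 6² + 4*6))*2*(-2)) = -70*(8 - 1/(2*(-2 + 36 + 24))*(-4)) = -70*(8 - (½)/58*(-4)) = -70*(8 - (½)*(1/58)*(-4)) = -70*(8 - (-4)/116) = -70*(8 - 1*(-1/29)) = -70*(8 + 1/29) = -70*233/29 = -16310/29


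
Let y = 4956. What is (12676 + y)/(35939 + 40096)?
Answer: 17632/76035 ≈ 0.23189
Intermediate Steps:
(12676 + y)/(35939 + 40096) = (12676 + 4956)/(35939 + 40096) = 17632/76035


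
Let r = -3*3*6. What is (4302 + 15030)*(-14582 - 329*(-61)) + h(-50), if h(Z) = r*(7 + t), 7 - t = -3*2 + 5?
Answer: 106073874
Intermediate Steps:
t = 8 (t = 7 - (-3*2 + 5) = 7 - (-6 + 5) = 7 - 1*(-1) = 7 + 1 = 8)
r = -54 (r = -9*6 = -54)
h(Z) = -810 (h(Z) = -54*(7 + 8) = -54*15 = -810)
(4302 + 15030)*(-14582 - 329*(-61)) + h(-50) = (4302 + 15030)*(-14582 - 329*(-61)) - 810 = 19332*(-14582 + 20069) - 810 = 19332*5487 - 810 = 106074684 - 810 = 106073874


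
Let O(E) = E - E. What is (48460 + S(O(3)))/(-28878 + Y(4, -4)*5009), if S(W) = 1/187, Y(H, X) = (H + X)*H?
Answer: -9062021/5400186 ≈ -1.6781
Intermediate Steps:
Y(H, X) = H*(H + X)
O(E) = 0
S(W) = 1/187
(48460 + S(O(3)))/(-28878 + Y(4, -4)*5009) = (48460 + 1/187)/(-28878 + (4*(4 - 4))*5009) = 9062021/(187*(-28878 + (4*0)*5009)) = 9062021/(187*(-28878 + 0*5009)) = 9062021/(187*(-28878 + 0)) = (9062021/187)/(-28878) = (9062021/187)*(-1/28878) = -9062021/5400186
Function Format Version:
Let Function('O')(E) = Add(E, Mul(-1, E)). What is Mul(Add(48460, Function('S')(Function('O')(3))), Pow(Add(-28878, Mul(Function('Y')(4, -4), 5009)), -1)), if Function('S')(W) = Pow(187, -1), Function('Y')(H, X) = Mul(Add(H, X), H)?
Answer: Rational(-9062021, 5400186) ≈ -1.6781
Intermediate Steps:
Function('Y')(H, X) = Mul(H, Add(H, X))
Function('O')(E) = 0
Function('S')(W) = Rational(1, 187)
Mul(Add(48460, Function('S')(Function('O')(3))), Pow(Add(-28878, Mul(Function('Y')(4, -4), 5009)), -1)) = Mul(Add(48460, Rational(1, 187)), Pow(Add(-28878, Mul(Mul(4, Add(4, -4)), 5009)), -1)) = Mul(Rational(9062021, 187), Pow(Add(-28878, Mul(Mul(4, 0), 5009)), -1)) = Mul(Rational(9062021, 187), Pow(Add(-28878, Mul(0, 5009)), -1)) = Mul(Rational(9062021, 187), Pow(Add(-28878, 0), -1)) = Mul(Rational(9062021, 187), Pow(-28878, -1)) = Mul(Rational(9062021, 187), Rational(-1, 28878)) = Rational(-9062021, 5400186)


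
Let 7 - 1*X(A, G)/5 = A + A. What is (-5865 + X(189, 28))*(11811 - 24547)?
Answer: 98321920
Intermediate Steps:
X(A, G) = 35 - 10*A (X(A, G) = 35 - 5*(A + A) = 35 - 10*A)
(-5865 + X(189, 28))*(11811 - 24547) = (-5865 + (35 - 10*189))*(11811 - 24547) = (-5865 + (35 - 1890))*(-12736) = (-5865 - 1855)*(-12736) = -7720*(-12736) = 98321920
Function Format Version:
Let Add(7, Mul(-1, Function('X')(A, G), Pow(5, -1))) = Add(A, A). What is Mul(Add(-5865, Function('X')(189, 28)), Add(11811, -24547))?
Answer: 98321920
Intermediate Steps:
Function('X')(A, G) = Add(35, Mul(-10, A)) (Function('X')(A, G) = Add(35, Mul(-5, Add(A, A))) = Add(35, Mul(-5, Mul(2, A))) = Add(35, Mul(-10, A)))
Mul(Add(-5865, Function('X')(189, 28)), Add(11811, -24547)) = Mul(Add(-5865, Add(35, Mul(-10, 189))), Add(11811, -24547)) = Mul(Add(-5865, Add(35, -1890)), -12736) = Mul(Add(-5865, -1855), -12736) = Mul(-7720, -12736) = 98321920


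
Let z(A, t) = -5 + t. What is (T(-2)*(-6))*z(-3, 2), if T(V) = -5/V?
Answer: 45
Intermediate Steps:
(T(-2)*(-6))*z(-3, 2) = (-5/(-2)*(-6))*(-5 + 2) = (-5*(-½)*(-6))*(-3) = ((5/2)*(-6))*(-3) = -15*(-3) = 45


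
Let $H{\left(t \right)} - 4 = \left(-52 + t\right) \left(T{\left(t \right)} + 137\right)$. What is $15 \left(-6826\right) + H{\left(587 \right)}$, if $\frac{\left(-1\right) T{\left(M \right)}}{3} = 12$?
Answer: $-48351$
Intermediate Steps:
$T{\left(M \right)} = -36$ ($T{\left(M \right)} = \left(-3\right) 12 = -36$)
$H{\left(t \right)} = -5248 + 101 t$ ($H{\left(t \right)} = 4 + \left(-52 + t\right) \left(-36 + 137\right) = 4 + \left(-52 + t\right) 101 = 4 + \left(-5252 + 101 t\right) = -5248 + 101 t$)
$15 \left(-6826\right) + H{\left(587 \right)} = 15 \left(-6826\right) + \left(-5248 + 101 \cdot 587\right) = -102390 + \left(-5248 + 59287\right) = -102390 + 54039 = -48351$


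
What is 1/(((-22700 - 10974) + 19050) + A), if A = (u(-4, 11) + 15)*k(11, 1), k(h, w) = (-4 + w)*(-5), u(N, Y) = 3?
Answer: -1/14354 ≈ -6.9667e-5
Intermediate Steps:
k(h, w) = 20 - 5*w
A = 270 (A = (3 + 15)*(20 - 5*1) = 18*(20 - 5) = 18*15 = 270)
1/(((-22700 - 10974) + 19050) + A) = 1/(((-22700 - 10974) + 19050) + 270) = 1/((-33674 + 19050) + 270) = 1/(-14624 + 270) = 1/(-14354) = -1/14354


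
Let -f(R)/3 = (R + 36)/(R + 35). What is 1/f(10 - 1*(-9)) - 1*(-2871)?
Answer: 157887/55 ≈ 2870.7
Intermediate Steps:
f(R) = -3*(36 + R)/(35 + R) (f(R) = -3*(R + 36)/(R + 35) = -3*(36 + R)/(35 + R))
1/f(10 - 1*(-9)) - 1*(-2871) = 1/(3*(-36 - (10 - 1*(-9)))/(35 + (10 - 1*(-9)))) - 1*(-2871) = 1/(3*(-36 - (10 + 9))/(35 + (10 + 9))) + 2871 = 1/(3*(-36 - 1*19)/(35 + 19)) + 2871 = 1/(3*(-36 - 19)/54) + 2871 = 1/(3*(1/54)*(-55)) + 2871 = 1/(-55/18) + 2871 = -18/55 + 2871 = 157887/55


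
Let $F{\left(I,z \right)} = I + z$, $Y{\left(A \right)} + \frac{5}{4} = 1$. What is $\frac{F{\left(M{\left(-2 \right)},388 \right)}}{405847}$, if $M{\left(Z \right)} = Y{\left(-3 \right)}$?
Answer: $\frac{1551}{1623388} \approx 0.00095541$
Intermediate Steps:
$Y{\left(A \right)} = - \frac{1}{4}$ ($Y{\left(A \right)} = - \frac{5}{4} + 1 = - \frac{1}{4}$)
$M{\left(Z \right)} = - \frac{1}{4}$
$\frac{F{\left(M{\left(-2 \right)},388 \right)}}{405847} = \frac{- \frac{1}{4} + 388}{405847} = \frac{1551}{4} \cdot \frac{1}{405847} = \frac{1551}{1623388}$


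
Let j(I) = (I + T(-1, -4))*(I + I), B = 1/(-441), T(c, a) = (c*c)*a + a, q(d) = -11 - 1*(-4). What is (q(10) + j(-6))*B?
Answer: -23/63 ≈ -0.36508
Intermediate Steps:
q(d) = -7 (q(d) = -11 + 4 = -7)
T(c, a) = a + a*c**2 (T(c, a) = c**2*a + a = a*c**2 + a = a + a*c**2)
B = -1/441 ≈ -0.0022676
j(I) = 2*I*(-8 + I) (j(I) = (I - 4*(1 + (-1)**2))*(I + I) = (I - 4*(1 + 1))*(2*I) = (I - 4*2)*(2*I) = (I - 8)*(2*I) = (-8 + I)*(2*I) = 2*I*(-8 + I))
(q(10) + j(-6))*B = (-7 + 2*(-6)*(-8 - 6))*(-1/441) = (-7 + 2*(-6)*(-14))*(-1/441) = (-7 + 168)*(-1/441) = 161*(-1/441) = -23/63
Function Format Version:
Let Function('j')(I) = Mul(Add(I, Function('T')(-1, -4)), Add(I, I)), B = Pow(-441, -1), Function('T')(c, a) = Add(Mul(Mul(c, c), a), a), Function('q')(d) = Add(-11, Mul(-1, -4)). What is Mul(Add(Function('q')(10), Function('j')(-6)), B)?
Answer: Rational(-23, 63) ≈ -0.36508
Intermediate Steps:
Function('q')(d) = -7 (Function('q')(d) = Add(-11, 4) = -7)
Function('T')(c, a) = Add(a, Mul(a, Pow(c, 2))) (Function('T')(c, a) = Add(Mul(Pow(c, 2), a), a) = Add(Mul(a, Pow(c, 2)), a) = Add(a, Mul(a, Pow(c, 2))))
B = Rational(-1, 441) ≈ -0.0022676
Function('j')(I) = Mul(2, I, Add(-8, I)) (Function('j')(I) = Mul(Add(I, Mul(-4, Add(1, Pow(-1, 2)))), Add(I, I)) = Mul(Add(I, Mul(-4, Add(1, 1))), Mul(2, I)) = Mul(Add(I, Mul(-4, 2)), Mul(2, I)) = Mul(Add(I, -8), Mul(2, I)) = Mul(Add(-8, I), Mul(2, I)) = Mul(2, I, Add(-8, I)))
Mul(Add(Function('q')(10), Function('j')(-6)), B) = Mul(Add(-7, Mul(2, -6, Add(-8, -6))), Rational(-1, 441)) = Mul(Add(-7, Mul(2, -6, -14)), Rational(-1, 441)) = Mul(Add(-7, 168), Rational(-1, 441)) = Mul(161, Rational(-1, 441)) = Rational(-23, 63)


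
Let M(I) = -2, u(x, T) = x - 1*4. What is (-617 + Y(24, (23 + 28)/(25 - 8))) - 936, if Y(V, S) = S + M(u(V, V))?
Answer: -1552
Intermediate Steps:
u(x, T) = -4 + x (u(x, T) = x - 4 = -4 + x)
Y(V, S) = -2 + S (Y(V, S) = S - 2 = -2 + S)
(-617 + Y(24, (23 + 28)/(25 - 8))) - 936 = (-617 + (-2 + (23 + 28)/(25 - 8))) - 936 = (-617 + (-2 + 51/17)) - 936 = (-617 + (-2 + 51*(1/17))) - 936 = (-617 + (-2 + 3)) - 936 = (-617 + 1) - 936 = -616 - 936 = -1552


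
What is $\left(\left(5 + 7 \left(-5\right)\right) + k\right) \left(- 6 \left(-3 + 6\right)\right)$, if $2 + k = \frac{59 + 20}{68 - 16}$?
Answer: $\frac{14265}{26} \approx 548.65$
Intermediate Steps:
$k = - \frac{25}{52}$ ($k = -2 + \frac{59 + 20}{68 - 16} = -2 + \frac{79}{52} = - \frac{25}{52} \approx -0.48077$)
$\left(\left(5 + 7 \left(-5\right)\right) + k\right) \left(- 6 \left(-3 + 6\right)\right) = \left(\left(5 + 7 \left(-5\right)\right) - \frac{25}{52}\right) \left(- 6 \left(-3 + 6\right)\right) = \left(\left(5 - 35\right) - \frac{25}{52}\right) \left(\left(-6\right) 3\right) = \left(-30 - \frac{25}{52}\right) \left(-18\right) = \left(- \frac{1585}{52}\right) \left(-18\right) = \frac{14265}{26}$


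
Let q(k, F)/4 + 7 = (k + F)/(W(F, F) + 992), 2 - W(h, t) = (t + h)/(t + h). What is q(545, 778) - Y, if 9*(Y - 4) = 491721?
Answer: -54279701/993 ≈ -54662.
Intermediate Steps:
Y = 163919/3 (Y = 4 + (⅑)*491721 = 4 + 163907/3 = 163919/3 ≈ 54640.)
W(h, t) = 1 (W(h, t) = 2 - (t + h)/(t + h) = 2 - (h + t)/(h + t) = 2 - 1*1 = 2 - 1 = 1)
q(k, F) = -28 + 4*F/993 + 4*k/993 (q(k, F) = -28 + 4*((k + F)/(1 + 992)) = -28 + 4*((F + k)/993) = -28 + 4*((F + k)*(1/993)) = -28 + 4*(F/993 + k/993) = -28 + (4*F/993 + 4*k/993) = -28 + 4*F/993 + 4*k/993)
q(545, 778) - Y = (-28 + (4/993)*778 + (4/993)*545) - 1*163919/3 = (-28 + 3112/993 + 2180/993) - 163919/3 = -7504/331 - 163919/3 = -54279701/993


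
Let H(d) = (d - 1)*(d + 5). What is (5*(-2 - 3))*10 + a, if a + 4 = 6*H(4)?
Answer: -92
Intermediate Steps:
H(d) = (-1 + d)*(5 + d)
a = 158 (a = -4 + 6*(-5 + 4**2 + 4*4) = -4 + 6*(-5 + 16 + 16) = -4 + 6*27 = -4 + 162 = 158)
(5*(-2 - 3))*10 + a = (5*(-2 - 3))*10 + 158 = (5*(-5))*10 + 158 = -25*10 + 158 = -250 + 158 = -92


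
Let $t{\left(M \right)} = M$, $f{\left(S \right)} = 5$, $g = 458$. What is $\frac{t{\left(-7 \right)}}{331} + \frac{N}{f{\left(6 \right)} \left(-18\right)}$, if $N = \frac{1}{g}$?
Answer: $- \frac{288871}{13643820} \approx -0.021172$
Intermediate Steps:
$N = \frac{1}{458} \approx 0.0021834$
$\frac{t{\left(-7 \right)}}{331} + \frac{N}{f{\left(6 \right)} \left(-18\right)} = - \frac{7}{331} + \frac{1}{458 \cdot 5 \left(-18\right)} = \left(-7\right) \frac{1}{331} + \frac{1}{458 \left(-90\right)} = - \frac{7}{331} + \frac{1}{458} \left(- \frac{1}{90}\right) = - \frac{7}{331} - \frac{1}{41220} = - \frac{288871}{13643820}$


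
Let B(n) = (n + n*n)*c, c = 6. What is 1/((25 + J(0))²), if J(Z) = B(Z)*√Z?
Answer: 1/625 ≈ 0.0016000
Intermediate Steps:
B(n) = 6*n + 6*n² (B(n) = (n + n*n)*6 = (n + n²)*6 = 6*n + 6*n²)
J(Z) = 6*Z^(3/2)*(1 + Z) (J(Z) = (6*Z*(1 + Z))*√Z = 6*Z^(3/2)*(1 + Z))
1/((25 + J(0))²) = 1/((25 + 6*0^(3/2)*(1 + 0))²) = 1/((25 + 6*0*1)²) = 1/((25 + 0)²) = 1/(25²) = 1/625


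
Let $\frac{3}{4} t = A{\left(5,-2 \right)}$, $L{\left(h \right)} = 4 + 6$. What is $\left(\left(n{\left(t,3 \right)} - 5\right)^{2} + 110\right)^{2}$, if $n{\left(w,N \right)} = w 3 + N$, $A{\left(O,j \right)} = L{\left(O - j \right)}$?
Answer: $2414916$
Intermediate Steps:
$L{\left(h \right)} = 10$
$A{\left(O,j \right)} = 10$
$t = \frac{40}{3}$ ($t = \frac{4}{3} \cdot 10 = \frac{40}{3} \approx 13.333$)
$n{\left(w,N \right)} = N + 3 w$ ($n{\left(w,N \right)} = 3 w + N = N + 3 w$)
$\left(\left(n{\left(t,3 \right)} - 5\right)^{2} + 110\right)^{2} = \left(\left(\left(3 + 3 \cdot \frac{40}{3}\right) - 5\right)^{2} + 110\right)^{2} = \left(\left(\left(3 + 40\right) - 5\right)^{2} + 110\right)^{2} = \left(\left(43 - 5\right)^{2} + 110\right)^{2} = \left(38^{2} + 110\right)^{2} = \left(1444 + 110\right)^{2} = 1554^{2} = 2414916$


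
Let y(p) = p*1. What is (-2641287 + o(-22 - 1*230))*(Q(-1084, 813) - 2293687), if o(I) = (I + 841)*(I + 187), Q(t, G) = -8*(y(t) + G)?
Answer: 6140290149868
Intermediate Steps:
y(p) = p
Q(t, G) = -8*G - 8*t (Q(t, G) = -8*(t + G) = -8*(G + t) = -8*G - 8*t)
o(I) = (187 + I)*(841 + I) (o(I) = (841 + I)*(187 + I) = (187 + I)*(841 + I))
(-2641287 + o(-22 - 1*230))*(Q(-1084, 813) - 2293687) = (-2641287 + (157267 + (-22 - 1*230)² + 1028*(-22 - 1*230)))*((-8*813 - 8*(-1084)) - 2293687) = (-2641287 + (157267 + (-22 - 230)² + 1028*(-22 - 230)))*((-6504 + 8672) - 2293687) = (-2641287 + (157267 + (-252)² + 1028*(-252)))*(2168 - 2293687) = (-2641287 + (157267 + 63504 - 259056))*(-2291519) = (-2641287 - 38285)*(-2291519) = -2679572*(-2291519) = 6140290149868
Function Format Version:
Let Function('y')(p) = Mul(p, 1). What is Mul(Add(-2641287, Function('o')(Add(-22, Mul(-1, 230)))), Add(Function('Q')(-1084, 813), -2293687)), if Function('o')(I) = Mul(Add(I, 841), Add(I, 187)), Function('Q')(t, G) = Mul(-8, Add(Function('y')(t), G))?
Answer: 6140290149868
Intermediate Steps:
Function('y')(p) = p
Function('Q')(t, G) = Add(Mul(-8, G), Mul(-8, t)) (Function('Q')(t, G) = Mul(-8, Add(t, G)) = Mul(-8, Add(G, t)) = Add(Mul(-8, G), Mul(-8, t)))
Function('o')(I) = Mul(Add(187, I), Add(841, I)) (Function('o')(I) = Mul(Add(841, I), Add(187, I)) = Mul(Add(187, I), Add(841, I)))
Mul(Add(-2641287, Function('o')(Add(-22, Mul(-1, 230)))), Add(Function('Q')(-1084, 813), -2293687)) = Mul(Add(-2641287, Add(157267, Pow(Add(-22, Mul(-1, 230)), 2), Mul(1028, Add(-22, Mul(-1, 230))))), Add(Add(Mul(-8, 813), Mul(-8, -1084)), -2293687)) = Mul(Add(-2641287, Add(157267, Pow(Add(-22, -230), 2), Mul(1028, Add(-22, -230)))), Add(Add(-6504, 8672), -2293687)) = Mul(Add(-2641287, Add(157267, Pow(-252, 2), Mul(1028, -252))), Add(2168, -2293687)) = Mul(Add(-2641287, Add(157267, 63504, -259056)), -2291519) = Mul(Add(-2641287, -38285), -2291519) = Mul(-2679572, -2291519) = 6140290149868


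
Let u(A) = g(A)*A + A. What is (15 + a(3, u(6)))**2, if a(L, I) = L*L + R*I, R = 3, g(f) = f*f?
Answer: 476100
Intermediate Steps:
g(f) = f**2
u(A) = A + A**3 (u(A) = A**2*A + A = A**3 + A = A + A**3)
a(L, I) = L**2 + 3*I (a(L, I) = L*L + 3*I = L**2 + 3*I)
(15 + a(3, u(6)))**2 = (15 + (3**2 + 3*(6 + 6**3)))**2 = (15 + (9 + 3*(6 + 216)))**2 = (15 + (9 + 3*222))**2 = (15 + (9 + 666))**2 = (15 + 675)**2 = 690**2 = 476100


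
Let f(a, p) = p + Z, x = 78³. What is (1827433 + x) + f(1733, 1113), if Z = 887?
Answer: 2303985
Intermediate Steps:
x = 474552
f(a, p) = 887 + p (f(a, p) = p + 887 = 887 + p)
(1827433 + x) + f(1733, 1113) = (1827433 + 474552) + (887 + 1113) = 2301985 + 2000 = 2303985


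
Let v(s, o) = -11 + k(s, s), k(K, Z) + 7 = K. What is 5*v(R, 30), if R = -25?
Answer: -215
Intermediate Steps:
k(K, Z) = -7 + K
v(s, o) = -18 + s (v(s, o) = -11 + (-7 + s) = -18 + s)
5*v(R, 30) = 5*(-18 - 25) = 5*(-43) = -215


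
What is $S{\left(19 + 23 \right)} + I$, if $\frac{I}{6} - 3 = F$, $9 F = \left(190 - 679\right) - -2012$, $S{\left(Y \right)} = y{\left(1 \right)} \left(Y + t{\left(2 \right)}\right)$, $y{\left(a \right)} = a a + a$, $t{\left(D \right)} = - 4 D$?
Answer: $\frac{3304}{3} \approx 1101.3$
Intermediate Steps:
$y{\left(a \right)} = a + a^{2}$ ($y{\left(a \right)} = a^{2} + a = a + a^{2}$)
$S{\left(Y \right)} = -16 + 2 Y$ ($S{\left(Y \right)} = 1 \left(1 + 1\right) \left(Y - 8\right) = 1 \cdot 2 \left(Y - 8\right) = 2 \left(-8 + Y\right) = -16 + 2 Y$)
$F = \frac{1523}{9}$ ($F = \frac{\left(190 - 679\right) - -2012}{9} = \frac{\left(190 - 679\right) + 2012}{9} = \frac{-489 + 2012}{9} = \frac{1}{9} \cdot 1523 = \frac{1523}{9} \approx 169.22$)
$I = \frac{3100}{3}$ ($I = 18 + 6 \cdot \frac{1523}{9} = 18 + \frac{3046}{3} = \frac{3100}{3} \approx 1033.3$)
$S{\left(19 + 23 \right)} + I = \left(-16 + 2 \left(19 + 23\right)\right) + \frac{3100}{3} = \left(-16 + 2 \cdot 42\right) + \frac{3100}{3} = \left(-16 + 84\right) + \frac{3100}{3} = 68 + \frac{3100}{3} = \frac{3304}{3}$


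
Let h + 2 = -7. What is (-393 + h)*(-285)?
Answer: 114570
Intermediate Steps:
h = -9 (h = -2 - 7 = -9)
(-393 + h)*(-285) = (-393 - 9)*(-285) = -402*(-285) = 114570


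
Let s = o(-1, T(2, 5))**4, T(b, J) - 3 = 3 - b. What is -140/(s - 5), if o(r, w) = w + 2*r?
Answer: -140/11 ≈ -12.727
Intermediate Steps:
T(b, J) = 6 - b (T(b, J) = 3 + (3 - b) = 6 - b)
s = 16 (s = ((6 - 1*2) + 2*(-1))**4 = ((6 - 2) - 2)**4 = (4 - 2)**4 = 2**4 = 16)
-140/(s - 5) = -140/(16 - 5) = -140/11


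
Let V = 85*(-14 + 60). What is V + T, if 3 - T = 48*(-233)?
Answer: 15097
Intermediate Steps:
T = 11187 (T = 3 - 48*(-233) = 3 - 1*(-11184) = 3 + 11184 = 11187)
V = 3910 (V = 85*46 = 3910)
V + T = 3910 + 11187 = 15097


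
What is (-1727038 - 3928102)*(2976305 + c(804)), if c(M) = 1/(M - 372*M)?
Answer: -1255135929520732915/74571 ≈ -1.6831e+13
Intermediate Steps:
c(M) = -1/(371*M) (c(M) = 1/(-371*M) = -1/(371*M))
(-1727038 - 3928102)*(2976305 + c(804)) = (-1727038 - 3928102)*(2976305 - 1/371/804) = -5655140*(2976305 - 1/371*1/804) = -5655140*(2976305 - 1/298284) = -5655140*887784160619/298284 = -1255135929520732915/74571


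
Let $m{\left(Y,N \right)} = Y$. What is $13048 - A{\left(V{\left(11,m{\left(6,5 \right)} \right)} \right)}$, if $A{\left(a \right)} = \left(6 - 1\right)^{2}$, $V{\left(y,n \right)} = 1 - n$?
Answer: $13023$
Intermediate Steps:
$A{\left(a \right)} = 25$ ($A{\left(a \right)} = 5^{2} = 25$)
$13048 - A{\left(V{\left(11,m{\left(6,5 \right)} \right)} \right)} = 13048 - 25 = 13023$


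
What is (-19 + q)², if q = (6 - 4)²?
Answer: 225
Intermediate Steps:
q = 4 (q = 2² = 4)
(-19 + q)² = (-19 + 4)² = (-15)² = 225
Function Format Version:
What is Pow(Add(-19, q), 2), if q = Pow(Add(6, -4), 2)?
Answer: 225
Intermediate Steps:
q = 4 (q = Pow(2, 2) = 4)
Pow(Add(-19, q), 2) = Pow(Add(-19, 4), 2) = Pow(-15, 2) = 225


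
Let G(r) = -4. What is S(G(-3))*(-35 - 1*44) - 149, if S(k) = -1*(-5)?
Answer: -544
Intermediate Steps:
S(k) = 5
S(G(-3))*(-35 - 1*44) - 149 = 5*(-35 - 1*44) - 149 = 5*(-35 - 44) - 149 = 5*(-79) - 149 = -395 - 149 = -544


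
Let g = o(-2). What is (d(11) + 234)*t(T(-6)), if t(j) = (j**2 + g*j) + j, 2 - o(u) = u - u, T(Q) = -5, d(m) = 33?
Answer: 2670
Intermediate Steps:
o(u) = 2 (o(u) = 2 - (u - u) = 2 - 1*0 = 2 + 0 = 2)
g = 2
t(j) = j**2 + 3*j (t(j) = (j**2 + 2*j) + j = j**2 + 3*j)
(d(11) + 234)*t(T(-6)) = (33 + 234)*(-5*(3 - 5)) = 267*(-5*(-2)) = 267*10 = 2670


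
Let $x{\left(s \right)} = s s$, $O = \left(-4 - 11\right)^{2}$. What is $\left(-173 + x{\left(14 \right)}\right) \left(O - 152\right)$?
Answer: $1679$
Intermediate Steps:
$O = 225$ ($O = \left(-15\right)^{2} = 225$)
$x{\left(s \right)} = s^{2}$
$\left(-173 + x{\left(14 \right)}\right) \left(O - 152\right) = \left(-173 + 14^{2}\right) \left(225 - 152\right) = \left(-173 + 196\right) 73 = 23 \cdot 73 = 1679$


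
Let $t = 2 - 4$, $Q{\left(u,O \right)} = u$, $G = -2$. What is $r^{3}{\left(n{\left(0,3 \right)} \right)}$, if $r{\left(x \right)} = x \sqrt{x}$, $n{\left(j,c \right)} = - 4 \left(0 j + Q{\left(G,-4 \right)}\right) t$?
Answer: $262144 i \approx 2.6214 \cdot 10^{5} i$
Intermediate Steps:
$t = -2$ ($t = 2 - 4 = -2$)
$n{\left(j,c \right)} = -16$ ($n{\left(j,c \right)} = - 4 \left(0 j - 2\right) \left(-2\right) = - 4 \left(0 - 2\right) \left(-2\right) = \left(-4\right) \left(-2\right) \left(-2\right) = 8 \left(-2\right) = -16$)
$r{\left(x \right)} = x^{\frac{3}{2}}$
$r^{3}{\left(n{\left(0,3 \right)} \right)} = \left(\left(-16\right)^{\frac{3}{2}}\right)^{3} = \left(- 64 i\right)^{3} = 262144 i$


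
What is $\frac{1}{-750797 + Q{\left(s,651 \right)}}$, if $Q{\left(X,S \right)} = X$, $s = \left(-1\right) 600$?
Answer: $- \frac{1}{751397} \approx -1.3309 \cdot 10^{-6}$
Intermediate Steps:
$s = -600$
$\frac{1}{-750797 + Q{\left(s,651 \right)}} = \frac{1}{-750797 - 600} = \frac{1}{-751397} = - \frac{1}{751397}$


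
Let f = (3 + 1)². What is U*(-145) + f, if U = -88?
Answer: 12776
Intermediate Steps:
f = 16 (f = 4² = 16)
U*(-145) + f = -88*(-145) + 16 = 12760 + 16 = 12776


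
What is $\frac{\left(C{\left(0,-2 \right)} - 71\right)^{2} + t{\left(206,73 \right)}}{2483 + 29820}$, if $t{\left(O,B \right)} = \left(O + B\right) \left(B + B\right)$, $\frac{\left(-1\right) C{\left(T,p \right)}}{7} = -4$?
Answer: $\frac{42583}{32303} \approx 1.3182$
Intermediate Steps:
$C{\left(T,p \right)} = 28$ ($C{\left(T,p \right)} = \left(-7\right) \left(-4\right) = 28$)
$t{\left(O,B \right)} = 2 B \left(B + O\right)$ ($t{\left(O,B \right)} = \left(B + O\right) 2 B = 2 B \left(B + O\right)$)
$\frac{\left(C{\left(0,-2 \right)} - 71\right)^{2} + t{\left(206,73 \right)}}{2483 + 29820} = \frac{\left(28 - 71\right)^{2} + 2 \cdot 73 \left(73 + 206\right)}{2483 + 29820} = \frac{\left(-43\right)^{2} + 2 \cdot 73 \cdot 279}{32303} = \left(1849 + 40734\right) \frac{1}{32303} = 42583 \cdot \frac{1}{32303} = \frac{42583}{32303}$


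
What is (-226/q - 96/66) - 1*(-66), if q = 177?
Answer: 123184/1947 ≈ 63.269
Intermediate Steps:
(-226/q - 96/66) - 1*(-66) = (-226/177 - 96/66) - 1*(-66) = (-226*1/177 - 96*1/66) + 66 = (-226/177 - 16/11) + 66 = -5318/1947 + 66 = 123184/1947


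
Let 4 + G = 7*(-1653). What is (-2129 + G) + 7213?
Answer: -6491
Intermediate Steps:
G = -11575 (G = -4 + 7*(-1653) = -4 - 11571 = -11575)
(-2129 + G) + 7213 = (-2129 - 11575) + 7213 = -13704 + 7213 = -6491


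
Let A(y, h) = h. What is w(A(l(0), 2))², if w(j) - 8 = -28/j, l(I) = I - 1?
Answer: 36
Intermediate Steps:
l(I) = -1 + I
w(j) = 8 - 28/j
w(A(l(0), 2))² = (8 - 28/2)² = (8 - 28*½)² = (8 - 14)² = (-6)² = 36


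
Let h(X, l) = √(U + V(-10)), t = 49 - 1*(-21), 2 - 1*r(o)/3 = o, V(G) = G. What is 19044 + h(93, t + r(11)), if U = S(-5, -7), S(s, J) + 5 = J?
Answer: 19044 + I*√22 ≈ 19044.0 + 4.6904*I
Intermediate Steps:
S(s, J) = -5 + J
r(o) = 6 - 3*o
U = -12 (U = -5 - 7 = -12)
t = 70 (t = 49 + 21 = 70)
h(X, l) = I*√22 (h(X, l) = √(-12 - 10) = √(-22) = I*√22)
19044 + h(93, t + r(11)) = 19044 + I*√22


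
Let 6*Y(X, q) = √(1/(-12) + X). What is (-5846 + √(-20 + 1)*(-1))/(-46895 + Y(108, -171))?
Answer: 23686401888/190005784301 + 70152*√3885/950028921505 + 12*I*√73815/950028921505 + 4051728*I*√19/190005784301 ≈ 0.12467 + 9.2954e-5*I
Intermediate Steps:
Y(X, q) = √(-1/12 + X)/6 (Y(X, q) = √(1/(-12) + X)/6 = √(-1/12 + X)/6)
(-5846 + √(-20 + 1)*(-1))/(-46895 + Y(108, -171)) = (-5846 + √(-20 + 1)*(-1))/(-46895 + √(-3 + 36*108)/36) = (-5846 + √(-19)*(-1))/(-46895 + √(-3 + 3888)/36) = (-5846 + (I*√19)*(-1))/(-46895 + √3885/36) = (-5846 - I*√19)/(-46895 + √3885/36)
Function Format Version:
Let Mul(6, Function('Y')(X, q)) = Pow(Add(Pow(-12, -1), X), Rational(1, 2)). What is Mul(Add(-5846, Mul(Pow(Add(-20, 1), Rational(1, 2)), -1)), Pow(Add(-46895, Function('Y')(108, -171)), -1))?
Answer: Add(Rational(23686401888, 190005784301), Mul(Rational(70152, 950028921505), Pow(3885, Rational(1, 2))), Mul(Rational(12, 950028921505), I, Pow(73815, Rational(1, 2))), Mul(Rational(4051728, 190005784301), I, Pow(19, Rational(1, 2)))) ≈ Add(0.12467, Mul(9.2954e-5, I))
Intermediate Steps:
Function('Y')(X, q) = Mul(Rational(1, 6), Pow(Add(Rational(-1, 12), X), Rational(1, 2))) (Function('Y')(X, q) = Mul(Rational(1, 6), Pow(Add(Pow(-12, -1), X), Rational(1, 2))) = Mul(Rational(1, 6), Pow(Add(Rational(-1, 12), X), Rational(1, 2))))
Mul(Add(-5846, Mul(Pow(Add(-20, 1), Rational(1, 2)), -1)), Pow(Add(-46895, Function('Y')(108, -171)), -1)) = Mul(Add(-5846, Mul(Pow(Add(-20, 1), Rational(1, 2)), -1)), Pow(Add(-46895, Mul(Rational(1, 36), Pow(Add(-3, Mul(36, 108)), Rational(1, 2)))), -1)) = Mul(Add(-5846, Mul(Pow(-19, Rational(1, 2)), -1)), Pow(Add(-46895, Mul(Rational(1, 36), Pow(Add(-3, 3888), Rational(1, 2)))), -1)) = Mul(Add(-5846, Mul(Mul(I, Pow(19, Rational(1, 2))), -1)), Pow(Add(-46895, Mul(Rational(1, 36), Pow(3885, Rational(1, 2)))), -1)) = Mul(Add(-5846, Mul(-1, I, Pow(19, Rational(1, 2)))), Pow(Add(-46895, Mul(Rational(1, 36), Pow(3885, Rational(1, 2)))), -1)) = Mul(Pow(Add(-46895, Mul(Rational(1, 36), Pow(3885, Rational(1, 2)))), -1), Add(-5846, Mul(-1, I, Pow(19, Rational(1, 2)))))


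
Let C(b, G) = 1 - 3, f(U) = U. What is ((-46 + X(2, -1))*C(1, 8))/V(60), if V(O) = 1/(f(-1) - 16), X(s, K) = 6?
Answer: -1360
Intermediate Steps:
C(b, G) = -2
V(O) = -1/17 (V(O) = 1/(-1 - 16) = 1/(-17) = -1/17)
((-46 + X(2, -1))*C(1, 8))/V(60) = ((-46 + 6)*(-2))/(-1/17) = -40*(-2)*(-17) = 80*(-17) = -1360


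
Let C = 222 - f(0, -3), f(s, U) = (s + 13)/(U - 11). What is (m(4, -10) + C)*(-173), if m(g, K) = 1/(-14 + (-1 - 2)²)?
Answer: -2697243/70 ≈ -38532.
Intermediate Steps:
f(s, U) = (13 + s)/(-11 + U)
m(g, K) = -⅕ (m(g, K) = 1/(-14 + (-3)²) = 1/(-14 + 9) = 1/(-5) = -⅕)
C = 3121/14 (C = 222 - (13 + 0)/(-11 - 3) = 222 - 13/(-14) = 222 - (-1)*13/14 = 222 - 1*(-13/14) = 222 + 13/14 = 3121/14 ≈ 222.93)
(m(4, -10) + C)*(-173) = (-⅕ + 3121/14)*(-173) = (15591/70)*(-173) = -2697243/70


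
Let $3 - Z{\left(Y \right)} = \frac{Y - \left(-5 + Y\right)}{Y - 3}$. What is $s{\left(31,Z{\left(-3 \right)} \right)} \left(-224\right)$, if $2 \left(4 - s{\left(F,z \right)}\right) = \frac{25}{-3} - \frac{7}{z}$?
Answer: $- \frac{140336}{69} \approx -2033.9$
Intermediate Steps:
$Z{\left(Y \right)} = 3 - \frac{5}{-3 + Y}$ ($Z{\left(Y \right)} = 3 - \frac{Y - \left(-5 + Y\right)}{Y - 3} = 3 - \frac{5}{-3 + Y}$)
$s{\left(F,z \right)} = \frac{49}{6} + \frac{7}{2 z}$ ($s{\left(F,z \right)} = 4 - \frac{\frac{25}{-3} - \frac{7}{z}}{2} = 4 - \frac{25 \left(- \frac{1}{3}\right) - \frac{7}{z}}{2} = 4 - \frac{- \frac{25}{3} - \frac{7}{z}}{2} = 4 + \left(\frac{25}{6} + \frac{7}{2 z}\right) = \frac{49}{6} + \frac{7}{2 z}$)
$s{\left(31,Z{\left(-3 \right)} \right)} \left(-224\right) = \frac{7 \left(3 + 7 \frac{-14 + 3 \left(-3\right)}{-3 - 3}\right)}{6 \frac{-14 + 3 \left(-3\right)}{-3 - 3}} \left(-224\right) = \frac{7 \left(3 + 7 \frac{-14 - 9}{-6}\right)}{6 \frac{-14 - 9}{-6}} \left(-224\right) = \frac{7 \left(3 + 7 \left(\left(- \frac{1}{6}\right) \left(-23\right)\right)\right)}{6 \left(\left(- \frac{1}{6}\right) \left(-23\right)\right)} \left(-224\right) = \frac{7 \left(3 + 7 \cdot \frac{23}{6}\right)}{6 \cdot \frac{23}{6}} \left(-224\right) = \frac{7}{6} \cdot \frac{6}{23} \left(3 + \frac{161}{6}\right) \left(-224\right) = \frac{7}{6} \cdot \frac{6}{23} \cdot \frac{179}{6} \left(-224\right) = \frac{1253}{138} \left(-224\right) = - \frac{140336}{69}$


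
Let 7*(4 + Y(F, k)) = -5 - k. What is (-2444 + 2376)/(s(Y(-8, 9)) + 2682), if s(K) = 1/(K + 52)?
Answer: -3128/123373 ≈ -0.025354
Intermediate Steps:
Y(F, k) = -33/7 - k/7 (Y(F, k) = -4 + (-5 - k)/7 = -4 + (-5/7 - k/7) = -33/7 - k/7)
s(K) = 1/(52 + K)
(-2444 + 2376)/(s(Y(-8, 9)) + 2682) = (-2444 + 2376)/(1/(52 + (-33/7 - ⅐*9)) + 2682) = -68/(1/(52 + (-33/7 - 9/7)) + 2682) = -68/(1/(52 - 6) + 2682) = -68/(1/46 + 2682) = -68/123373/46 = -68*46/123373 = -3128/123373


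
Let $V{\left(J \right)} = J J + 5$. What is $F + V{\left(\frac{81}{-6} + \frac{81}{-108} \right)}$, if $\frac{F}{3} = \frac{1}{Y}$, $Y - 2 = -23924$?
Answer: $\frac{13272715}{63792} \approx 208.06$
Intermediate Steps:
$Y = -23922$ ($Y = 2 - 23924 = -23922$)
$F = - \frac{1}{7974}$ ($F = \frac{3}{-23922} = 3 \left(- \frac{1}{23922}\right) = - \frac{1}{7974} \approx -0.00012541$)
$V{\left(J \right)} = 5 + J^{2}$ ($V{\left(J \right)} = J^{2} + 5 = 5 + J^{2}$)
$F + V{\left(\frac{81}{-6} + \frac{81}{-108} \right)} = - \frac{1}{7974} + \left(5 + \left(\frac{81}{-6} + \frac{81}{-108}\right)^{2}\right) = - \frac{1}{7974} + \left(5 + \left(81 \left(- \frac{1}{6}\right) + 81 \left(- \frac{1}{108}\right)\right)^{2}\right) = - \frac{1}{7974} + \left(5 + \left(- \frac{27}{2} - \frac{3}{4}\right)^{2}\right) = - \frac{1}{7974} + \left(5 + \left(- \frac{57}{4}\right)^{2}\right) = - \frac{1}{7974} + \left(5 + \frac{3249}{16}\right) = - \frac{1}{7974} + \frac{3329}{16} = \frac{13272715}{63792}$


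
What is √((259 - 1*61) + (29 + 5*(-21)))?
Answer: √122 ≈ 11.045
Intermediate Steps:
√((259 - 1*61) + (29 + 5*(-21))) = √((259 - 61) + (29 - 105)) = √(198 - 76) = √122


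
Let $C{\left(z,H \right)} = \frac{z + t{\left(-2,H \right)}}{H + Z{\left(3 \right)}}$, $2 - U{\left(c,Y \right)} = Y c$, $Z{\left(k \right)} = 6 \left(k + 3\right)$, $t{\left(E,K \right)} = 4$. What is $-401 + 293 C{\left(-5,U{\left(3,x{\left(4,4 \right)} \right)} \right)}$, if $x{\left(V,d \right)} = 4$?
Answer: $- \frac{10719}{26} \approx -412.27$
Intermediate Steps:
$Z{\left(k \right)} = 18 + 6 k$ ($Z{\left(k \right)} = 6 \left(3 + k\right) = 18 + 6 k$)
$U{\left(c,Y \right)} = 2 - Y c$
$C{\left(z,H \right)} = \frac{4 + z}{36 + H}$ ($C{\left(z,H \right)} = \frac{z + 4}{H + \left(18 + 6 \cdot 3\right)} = \frac{4 + z}{H + \left(18 + 18\right)} = \frac{4 + z}{H + 36} = \frac{4 + z}{36 + H}$)
$-401 + 293 C{\left(-5,U{\left(3,x{\left(4,4 \right)} \right)} \right)} = -401 + 293 \frac{4 - 5}{36 + \left(2 - 4 \cdot 3\right)} = -401 + 293 \frac{1}{36 + \left(2 - 12\right)} \left(-1\right) = -401 + 293 \frac{1}{36 - 10} \left(-1\right) = -401 + 293 \cdot \frac{1}{26} \left(-1\right) = -401 + 293 \left(- \frac{1}{26}\right) = -401 - \frac{293}{26} = - \frac{10719}{26}$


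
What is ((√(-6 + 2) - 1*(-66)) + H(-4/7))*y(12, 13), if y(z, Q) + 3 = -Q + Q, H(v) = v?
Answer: -1374/7 - 6*I ≈ -196.29 - 6.0*I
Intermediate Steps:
y(z, Q) = -3 (y(z, Q) = -3 + (-Q + Q) = -3 + 0 = -3)
((√(-6 + 2) - 1*(-66)) + H(-4/7))*y(12, 13) = ((√(-6 + 2) - 1*(-66)) - 4/7)*(-3) = ((√(-4) + 66) - 4*⅐)*(-3) = ((2*I + 66) - 4/7)*(-3) = ((66 + 2*I) - 4/7)*(-3) = (458/7 + 2*I)*(-3) = -1374/7 - 6*I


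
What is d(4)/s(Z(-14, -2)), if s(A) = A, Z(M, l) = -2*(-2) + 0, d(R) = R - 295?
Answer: -291/4 ≈ -72.750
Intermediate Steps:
d(R) = -295 + R
Z(M, l) = 4 (Z(M, l) = 4 + 0 = 4)
d(4)/s(Z(-14, -2)) = (-295 + 4)/4 = -291*¼ = -291/4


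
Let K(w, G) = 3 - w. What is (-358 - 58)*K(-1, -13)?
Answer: -1664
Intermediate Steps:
(-358 - 58)*K(-1, -13) = (-358 - 58)*(3 - 1*(-1)) = -416*(3 + 1) = -416*4 = -1664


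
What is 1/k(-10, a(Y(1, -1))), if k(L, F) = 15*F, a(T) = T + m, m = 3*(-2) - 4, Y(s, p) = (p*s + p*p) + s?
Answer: -1/135 ≈ -0.0074074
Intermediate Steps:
Y(s, p) = s + p² + p*s (Y(s, p) = (p*s + p²) + s = (p² + p*s) + s = s + p² + p*s)
m = -10 (m = -6 - 4 = -10)
a(T) = -10 + T (a(T) = T - 10 = -10 + T)
1/k(-10, a(Y(1, -1))) = 1/(15*(-10 + (1 + (-1)² - 1*1))) = 1/(15*(-10 + (1 + 1 - 1))) = 1/(15*(-10 + 1)) = 1/(15*(-9)) = 1/(-135) = -1/135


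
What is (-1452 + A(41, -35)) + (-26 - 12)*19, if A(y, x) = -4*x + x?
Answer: -2069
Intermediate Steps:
A(y, x) = -3*x
(-1452 + A(41, -35)) + (-26 - 12)*19 = (-1452 - 3*(-35)) + (-26 - 12)*19 = (-1452 + 105) - 38*19 = -1347 - 722 = -2069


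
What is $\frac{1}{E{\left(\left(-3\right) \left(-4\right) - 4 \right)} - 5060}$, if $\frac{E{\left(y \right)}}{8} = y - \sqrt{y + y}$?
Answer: $- \frac{1}{5028} \approx -0.00019889$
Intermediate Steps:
$E{\left(y \right)} = 8 y - 8 \sqrt{2} \sqrt{y}$ ($E{\left(y \right)} = 8 \left(y - \sqrt{y + y}\right) = 8 \left(y - \sqrt{2 y}\right) = 8 \left(y - \sqrt{2} \sqrt{y}\right) = 8 y - 8 \sqrt{2} \sqrt{y}$)
$\frac{1}{E{\left(\left(-3\right) \left(-4\right) - 4 \right)} - 5060} = \frac{1}{\left(8 \left(\left(-3\right) \left(-4\right) - 4\right) - 8 \sqrt{2} \sqrt{\left(-3\right) \left(-4\right) - 4}\right) - 5060} = \frac{1}{\left(8 \left(12 - 4\right) - 8 \sqrt{2} \sqrt{12 - 4}\right) - 5060} = \frac{1}{\left(8 \cdot 8 - 8 \sqrt{2} \sqrt{8}\right) - 5060} = \frac{1}{\left(64 - 8 \sqrt{2} \cdot 2 \sqrt{2}\right) - 5060} = \frac{1}{\left(64 - 32\right) - 5060} = \frac{1}{32 - 5060} = \frac{1}{-5028} = - \frac{1}{5028}$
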